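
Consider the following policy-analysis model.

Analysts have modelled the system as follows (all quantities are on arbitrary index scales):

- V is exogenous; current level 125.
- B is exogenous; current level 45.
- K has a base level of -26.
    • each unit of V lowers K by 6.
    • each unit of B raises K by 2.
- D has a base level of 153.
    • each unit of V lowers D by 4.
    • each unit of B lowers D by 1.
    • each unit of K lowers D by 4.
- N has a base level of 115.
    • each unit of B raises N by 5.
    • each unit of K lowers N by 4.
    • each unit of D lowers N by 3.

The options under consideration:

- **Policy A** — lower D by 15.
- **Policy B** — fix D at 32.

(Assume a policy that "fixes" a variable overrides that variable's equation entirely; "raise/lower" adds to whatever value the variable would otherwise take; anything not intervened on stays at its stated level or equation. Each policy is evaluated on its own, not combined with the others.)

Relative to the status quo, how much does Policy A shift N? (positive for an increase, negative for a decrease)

45

Baseline:
  V = 125
  B = 45
  K = -26 − 6·125 + 2·45 = -686
  D = 153 − 4·125 − 45 − 4·(-686) = 2352
  N = 115 + 5·45 − 4·(-686) − 3·2352 = -3972
Policy A (D − 15):
  V = 125
  B = 45
  K = -26 − 6·125 + 2·45 = -686
  D = 153 − 4·125 − 45 − 4·(-686) (−15 from intervention) = 2337
  N = 115 + 5·45 − 4·(-686) − 3·2337 = -3927
Change in N: -3927 − (-3972) = 45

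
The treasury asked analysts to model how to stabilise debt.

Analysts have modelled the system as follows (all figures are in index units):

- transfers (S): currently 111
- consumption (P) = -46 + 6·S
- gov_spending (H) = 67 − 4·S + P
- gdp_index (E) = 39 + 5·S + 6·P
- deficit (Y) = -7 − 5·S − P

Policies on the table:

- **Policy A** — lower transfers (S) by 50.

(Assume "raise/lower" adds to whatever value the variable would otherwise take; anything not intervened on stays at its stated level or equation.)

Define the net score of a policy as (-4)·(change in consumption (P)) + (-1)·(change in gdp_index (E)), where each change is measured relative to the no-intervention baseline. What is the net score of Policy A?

Baseline:
  S = 111
  P = -46 + 6·111 = 620
  E = 39 + 5·111 + 6·620 = 4314
Policy A (S − 50):
  S = 111 − 50 = 61
  P = -46 + 6·61 = 320
  E = 39 + 5·61 + 6·320 = 2264
ΔP = 320 − 620 = -300; ΔE = 2264 − 4314 = -2050
Score = (-4)·(-300) + (-1)·(-2050) = 3250

3250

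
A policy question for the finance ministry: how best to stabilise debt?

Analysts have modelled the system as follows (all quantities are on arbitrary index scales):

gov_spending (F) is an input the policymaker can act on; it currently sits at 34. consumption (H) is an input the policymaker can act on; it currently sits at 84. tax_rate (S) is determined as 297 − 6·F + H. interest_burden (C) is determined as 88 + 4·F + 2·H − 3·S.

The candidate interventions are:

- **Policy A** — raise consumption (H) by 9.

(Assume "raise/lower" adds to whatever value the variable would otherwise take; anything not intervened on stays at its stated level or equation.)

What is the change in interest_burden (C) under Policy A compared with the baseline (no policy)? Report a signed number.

Baseline:
  F = 34
  H = 84
  S = 297 − 6·34 + 84 = 177
  C = 88 + 4·34 + 2·84 − 3·177 = -139
Policy A (H + 9):
  F = 34
  H = 84 + 9 = 93
  S = 297 − 6·34 + 93 = 186
  C = 88 + 4·34 + 2·93 − 3·186 = -148
Change in C: -148 − (-139) = -9

-9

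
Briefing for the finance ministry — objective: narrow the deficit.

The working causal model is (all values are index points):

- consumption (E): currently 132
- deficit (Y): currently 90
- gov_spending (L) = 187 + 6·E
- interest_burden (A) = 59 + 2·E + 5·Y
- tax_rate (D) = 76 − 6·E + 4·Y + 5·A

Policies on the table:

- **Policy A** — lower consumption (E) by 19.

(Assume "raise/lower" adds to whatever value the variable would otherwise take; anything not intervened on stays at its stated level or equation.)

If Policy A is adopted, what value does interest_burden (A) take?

Policy A (E − 19):
  E = 132 − 19 = 113
  Y = 90
  A = 59 + 2·113 + 5·90 = 735

735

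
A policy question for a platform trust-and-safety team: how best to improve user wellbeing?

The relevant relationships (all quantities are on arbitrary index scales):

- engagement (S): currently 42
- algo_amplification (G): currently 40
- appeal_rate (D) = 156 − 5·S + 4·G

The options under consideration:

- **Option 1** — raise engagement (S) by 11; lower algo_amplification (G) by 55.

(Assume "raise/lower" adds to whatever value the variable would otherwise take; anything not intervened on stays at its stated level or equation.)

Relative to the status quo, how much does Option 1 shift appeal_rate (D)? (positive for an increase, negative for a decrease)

-275

Baseline:
  S = 42
  G = 40
  D = 156 − 5·42 + 4·40 = 106
Option 1 (S + 11, G − 55):
  S = 42 + 11 = 53
  G = 40 − 55 = -15
  D = 156 − 5·53 + 4·(-15) = -169
Change in D: -169 − 106 = -275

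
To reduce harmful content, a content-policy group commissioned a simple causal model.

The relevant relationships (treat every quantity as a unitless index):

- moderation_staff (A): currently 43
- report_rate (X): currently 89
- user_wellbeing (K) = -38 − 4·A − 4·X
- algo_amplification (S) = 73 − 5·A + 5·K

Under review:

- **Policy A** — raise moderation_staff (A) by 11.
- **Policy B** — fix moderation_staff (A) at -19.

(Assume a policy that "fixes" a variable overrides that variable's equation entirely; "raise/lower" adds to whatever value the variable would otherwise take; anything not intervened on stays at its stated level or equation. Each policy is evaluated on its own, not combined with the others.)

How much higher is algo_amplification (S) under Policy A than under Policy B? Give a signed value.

-1825

Policy A (A + 11):
  A = 43 + 11 = 54
  X = 89
  K = -38 − 4·54 − 4·89 = -610
  S = 73 − 5·54 + 5·(-610) = -3247
Policy B (A := -19):
  A = -19
  X = 89
  K = -38 − 4·(-19) − 4·89 = -318
  S = 73 − 5·(-19) + 5·(-318) = -1422
S: -3247 − (-1422) = -1825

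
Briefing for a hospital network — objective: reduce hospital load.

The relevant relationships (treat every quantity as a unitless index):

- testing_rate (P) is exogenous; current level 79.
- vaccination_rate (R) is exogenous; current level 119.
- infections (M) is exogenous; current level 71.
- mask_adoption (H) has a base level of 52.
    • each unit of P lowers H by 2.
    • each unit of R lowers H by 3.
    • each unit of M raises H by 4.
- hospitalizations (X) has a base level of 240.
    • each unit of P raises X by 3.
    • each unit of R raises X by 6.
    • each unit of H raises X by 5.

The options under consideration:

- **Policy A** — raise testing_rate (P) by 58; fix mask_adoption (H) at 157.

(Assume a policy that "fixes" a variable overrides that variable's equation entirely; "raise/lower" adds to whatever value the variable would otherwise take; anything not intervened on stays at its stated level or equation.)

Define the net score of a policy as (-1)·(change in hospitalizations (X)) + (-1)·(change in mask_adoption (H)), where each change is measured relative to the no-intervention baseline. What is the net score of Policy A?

Baseline:
  P = 79
  R = 119
  M = 71
  H = 52 − 2·79 − 3·119 + 4·71 = -179
  X = 240 + 3·79 + 6·119 + 5·(-179) = 296
Policy A (P + 58, H := 157):
  P = 79 + 58 = 137
  R = 119
  M = 71
  H = 157
  X = 240 + 3·137 + 6·119 + 5·157 = 2150
ΔX = 2150 − 296 = 1854; ΔH = 157 − (-179) = 336
Score = (-1)·1854 + (-1)·336 = -2190

-2190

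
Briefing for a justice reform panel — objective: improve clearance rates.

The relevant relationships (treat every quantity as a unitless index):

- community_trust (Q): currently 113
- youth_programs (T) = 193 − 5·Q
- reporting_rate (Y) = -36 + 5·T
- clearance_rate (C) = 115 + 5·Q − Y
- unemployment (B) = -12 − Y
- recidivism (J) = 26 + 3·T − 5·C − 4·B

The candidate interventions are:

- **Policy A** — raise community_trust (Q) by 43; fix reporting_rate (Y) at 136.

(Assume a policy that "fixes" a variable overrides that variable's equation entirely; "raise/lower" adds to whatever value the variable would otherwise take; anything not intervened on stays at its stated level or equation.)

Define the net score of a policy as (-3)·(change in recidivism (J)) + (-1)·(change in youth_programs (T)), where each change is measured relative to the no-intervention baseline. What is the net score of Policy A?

-49489

Baseline:
  Q = 113
  T = 193 − 5·113 = -372
  Y = -36 + 5·(-372) = -1896
  C = 115 + 5·113 − (-1896) = 2576
  B = -12 − (-1896) = 1884
  J = 26 + 3·(-372) − 5·2576 − 4·1884 = -21506
Policy A (Q + 43, Y := 136):
  Q = 113 + 43 = 156
  T = 193 − 5·156 = -587
  Y = 136
  C = 115 + 5·156 − 136 = 759
  B = -12 − 136 = -148
  J = 26 + 3·(-587) − 5·759 − 4·(-148) = -4938
ΔJ = -4938 − (-21506) = 16568; ΔT = -587 − (-372) = -215
Score = (-3)·16568 + (-1)·(-215) = -49489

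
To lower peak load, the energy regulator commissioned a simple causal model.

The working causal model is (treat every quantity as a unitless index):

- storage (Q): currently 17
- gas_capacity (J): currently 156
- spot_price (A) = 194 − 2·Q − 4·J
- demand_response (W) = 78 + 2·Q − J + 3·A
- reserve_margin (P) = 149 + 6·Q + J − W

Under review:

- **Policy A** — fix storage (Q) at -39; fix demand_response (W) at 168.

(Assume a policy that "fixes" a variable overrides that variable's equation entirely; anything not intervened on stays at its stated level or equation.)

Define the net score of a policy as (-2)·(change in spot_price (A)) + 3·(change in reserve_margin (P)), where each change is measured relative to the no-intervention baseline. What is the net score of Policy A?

Baseline:
  Q = 17
  J = 156
  A = 194 − 2·17 − 4·156 = -464
  W = 78 + 2·17 − 156 + 3·(-464) = -1436
  P = 149 + 6·17 + 156 − (-1436) = 1843
Policy A (Q := -39, W := 168):
  Q = -39
  J = 156
  A = 194 − 2·(-39) − 4·156 = -352
  W = 168
  P = 149 + 6·(-39) + 156 − 168 = -97
ΔA = -352 − (-464) = 112; ΔP = -97 − 1843 = -1940
Score = (-2)·112 + 3·(-1940) = -6044

-6044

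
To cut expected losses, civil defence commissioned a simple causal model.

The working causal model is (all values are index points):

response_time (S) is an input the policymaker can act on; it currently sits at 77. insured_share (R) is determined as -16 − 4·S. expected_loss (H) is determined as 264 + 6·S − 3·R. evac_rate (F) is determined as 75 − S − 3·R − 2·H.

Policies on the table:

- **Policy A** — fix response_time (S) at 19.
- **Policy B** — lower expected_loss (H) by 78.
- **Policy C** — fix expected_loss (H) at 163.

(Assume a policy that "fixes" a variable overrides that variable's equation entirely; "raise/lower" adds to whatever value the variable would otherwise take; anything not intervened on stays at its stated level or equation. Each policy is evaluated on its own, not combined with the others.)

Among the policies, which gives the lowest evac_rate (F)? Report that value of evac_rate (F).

-2270

Policy A (S := 19):
  S = 19
  R = -16 − 4·19 = -92
  H = 264 + 6·19 − 3·(-92) = 654
  F = 75 − 19 − 3·(-92) − 2·654 = -976
Policy B (H − 78):
  S = 77
  R = -16 − 4·77 = -324
  H = 264 + 6·77 − 3·(-324) (−78 from intervention) = 1620
  F = 75 − 77 − 3·(-324) − 2·1620 = -2270
Policy C (H := 163):
  S = 77
  R = -16 − 4·77 = -324
  H = 163
  F = 75 − 77 − 3·(-324) − 2·163 = 644
Comparing — Policy A: F=-976, Policy B: F=-2270, Policy C: F=644. Lowest is -2270 (Policy B).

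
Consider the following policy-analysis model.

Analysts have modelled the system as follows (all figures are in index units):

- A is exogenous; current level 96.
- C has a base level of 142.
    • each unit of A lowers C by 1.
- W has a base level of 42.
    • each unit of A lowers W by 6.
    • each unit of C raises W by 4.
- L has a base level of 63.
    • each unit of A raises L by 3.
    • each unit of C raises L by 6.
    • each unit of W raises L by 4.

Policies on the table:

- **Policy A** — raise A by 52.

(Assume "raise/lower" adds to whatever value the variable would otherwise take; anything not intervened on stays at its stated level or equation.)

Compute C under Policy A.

-6

Policy A (A + 52):
  A = 96 + 52 = 148
  C = 142 − 148 = -6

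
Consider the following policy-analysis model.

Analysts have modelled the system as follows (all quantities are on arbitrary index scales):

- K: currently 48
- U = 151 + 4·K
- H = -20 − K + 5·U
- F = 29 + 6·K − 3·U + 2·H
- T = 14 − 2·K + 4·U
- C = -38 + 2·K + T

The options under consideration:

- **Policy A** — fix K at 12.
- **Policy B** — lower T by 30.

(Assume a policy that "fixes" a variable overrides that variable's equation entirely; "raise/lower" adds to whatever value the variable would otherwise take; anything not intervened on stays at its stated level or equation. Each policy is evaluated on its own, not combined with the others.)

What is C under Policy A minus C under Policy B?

Policy A (K := 12):
  K = 12
  U = 151 + 4·12 = 199
  T = 14 − 2·12 + 4·199 = 786
  C = -38 + 2·12 + 786 = 772
Policy B (T − 30):
  K = 48
  U = 151 + 4·48 = 343
  T = 14 − 2·48 + 4·343 (−30 from intervention) = 1260
  C = -38 + 2·48 + 1260 = 1318
C: 772 − 1318 = -546

-546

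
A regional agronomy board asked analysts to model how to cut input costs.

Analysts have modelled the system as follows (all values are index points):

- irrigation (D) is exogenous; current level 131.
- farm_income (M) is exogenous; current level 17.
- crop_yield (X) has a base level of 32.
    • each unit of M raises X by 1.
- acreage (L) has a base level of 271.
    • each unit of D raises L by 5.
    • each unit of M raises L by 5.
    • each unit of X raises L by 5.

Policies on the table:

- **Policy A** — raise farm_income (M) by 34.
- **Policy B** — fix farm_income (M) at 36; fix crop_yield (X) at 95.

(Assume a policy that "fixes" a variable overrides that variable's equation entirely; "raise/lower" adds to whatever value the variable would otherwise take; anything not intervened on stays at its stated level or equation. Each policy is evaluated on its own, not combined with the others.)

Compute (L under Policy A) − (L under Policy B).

Policy A (M + 34):
  D = 131
  M = 17 + 34 = 51
  X = 32 + 51 = 83
  L = 271 + 5·131 + 5·51 + 5·83 = 1596
Policy B (M := 36, X := 95):
  D = 131
  M = 36
  X = 95
  L = 271 + 5·131 + 5·36 + 5·95 = 1581
L: 1596 − 1581 = 15

15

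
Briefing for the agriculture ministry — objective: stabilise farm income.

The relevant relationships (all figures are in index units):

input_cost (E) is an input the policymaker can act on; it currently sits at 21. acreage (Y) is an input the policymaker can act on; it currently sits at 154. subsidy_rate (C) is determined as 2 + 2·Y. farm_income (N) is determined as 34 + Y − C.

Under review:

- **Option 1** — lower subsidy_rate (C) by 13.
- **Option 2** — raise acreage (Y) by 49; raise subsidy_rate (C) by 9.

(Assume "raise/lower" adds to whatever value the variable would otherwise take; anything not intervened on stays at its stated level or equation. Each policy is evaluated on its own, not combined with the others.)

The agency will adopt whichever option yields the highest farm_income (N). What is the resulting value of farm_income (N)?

-109

Option 1 (C − 13):
  Y = 154
  C = 2 + 2·154 (−13 from intervention) = 297
  N = 34 + 154 − 297 = -109
Option 2 (Y + 49, C + 9):
  Y = 154 + 49 = 203
  C = 2 + 2·203 (+9 from intervention) = 417
  N = 34 + 203 − 417 = -180
Comparing — Option 1: N=-109, Option 2: N=-180. Highest is -109 (Option 1).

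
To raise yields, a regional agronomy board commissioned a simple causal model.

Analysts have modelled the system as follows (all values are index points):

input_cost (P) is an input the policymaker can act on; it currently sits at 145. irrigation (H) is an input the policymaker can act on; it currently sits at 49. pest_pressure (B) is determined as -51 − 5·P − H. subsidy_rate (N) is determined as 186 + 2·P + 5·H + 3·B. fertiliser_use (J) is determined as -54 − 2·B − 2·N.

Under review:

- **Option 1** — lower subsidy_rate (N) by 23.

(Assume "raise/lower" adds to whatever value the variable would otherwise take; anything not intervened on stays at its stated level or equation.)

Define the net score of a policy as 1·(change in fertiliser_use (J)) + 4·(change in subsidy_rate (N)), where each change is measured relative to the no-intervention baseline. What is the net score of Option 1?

Baseline:
  P = 145
  H = 49
  B = -51 − 5·145 − 49 = -825
  N = 186 + 2·145 + 5·49 + 3·(-825) = -1754
  J = -54 − 2·(-825) − 2·(-1754) = 5104
Option 1 (N − 23):
  P = 145
  H = 49
  B = -51 − 5·145 − 49 = -825
  N = 186 + 2·145 + 5·49 + 3·(-825) (−23 from intervention) = -1777
  J = -54 − 2·(-825) − 2·(-1777) = 5150
ΔJ = 5150 − 5104 = 46; ΔN = -1777 − (-1754) = -23
Score = 1·46 + 4·(-23) = -46

-46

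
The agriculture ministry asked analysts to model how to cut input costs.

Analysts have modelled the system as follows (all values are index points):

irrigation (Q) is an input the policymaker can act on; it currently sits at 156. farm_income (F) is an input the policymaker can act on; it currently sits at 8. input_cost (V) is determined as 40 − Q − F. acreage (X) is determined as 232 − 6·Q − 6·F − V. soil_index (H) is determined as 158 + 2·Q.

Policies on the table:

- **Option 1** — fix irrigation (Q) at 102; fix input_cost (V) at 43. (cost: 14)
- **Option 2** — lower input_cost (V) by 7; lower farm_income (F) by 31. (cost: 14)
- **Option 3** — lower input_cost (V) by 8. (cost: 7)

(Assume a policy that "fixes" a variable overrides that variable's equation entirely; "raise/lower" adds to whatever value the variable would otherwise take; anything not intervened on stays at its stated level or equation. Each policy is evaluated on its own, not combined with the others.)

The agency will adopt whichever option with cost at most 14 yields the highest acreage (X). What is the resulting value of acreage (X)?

-466

Option 1 (Q := 102, V := 43):
  Q = 102
  F = 8
  V = 43
  X = 232 − 6·102 − 6·8 − 43 = -471
Option 2 (V − 7, F − 31):
  Q = 156
  F = 8 − 31 = -23
  V = 40 − 156 − (-23) (−7 from intervention) = -100
  X = 232 − 6·156 − 6·(-23) − (-100) = -466
Option 3 (V − 8):
  Q = 156
  F = 8
  V = 40 − 156 − 8 (−8 from intervention) = -132
  X = 232 − 6·156 − 6·8 − (-132) = -620
Comparing — Option 1: X=-471, Option 2: X=-466, Option 3: X=-620. Highest is -466 (Option 2).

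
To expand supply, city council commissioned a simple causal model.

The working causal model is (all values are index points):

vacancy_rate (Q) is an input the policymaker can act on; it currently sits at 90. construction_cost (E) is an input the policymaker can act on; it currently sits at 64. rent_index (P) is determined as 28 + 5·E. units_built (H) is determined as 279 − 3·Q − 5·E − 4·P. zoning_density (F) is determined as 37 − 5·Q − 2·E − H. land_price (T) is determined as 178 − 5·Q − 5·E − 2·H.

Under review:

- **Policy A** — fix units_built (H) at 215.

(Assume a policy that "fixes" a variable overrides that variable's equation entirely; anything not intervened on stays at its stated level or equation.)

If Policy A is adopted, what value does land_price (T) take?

-1022

Policy A (H := 215):
  Q = 90
  E = 64
  P = 28 + 5·64 = 348
  H = 215
  T = 178 − 5·90 − 5·64 − 2·215 = -1022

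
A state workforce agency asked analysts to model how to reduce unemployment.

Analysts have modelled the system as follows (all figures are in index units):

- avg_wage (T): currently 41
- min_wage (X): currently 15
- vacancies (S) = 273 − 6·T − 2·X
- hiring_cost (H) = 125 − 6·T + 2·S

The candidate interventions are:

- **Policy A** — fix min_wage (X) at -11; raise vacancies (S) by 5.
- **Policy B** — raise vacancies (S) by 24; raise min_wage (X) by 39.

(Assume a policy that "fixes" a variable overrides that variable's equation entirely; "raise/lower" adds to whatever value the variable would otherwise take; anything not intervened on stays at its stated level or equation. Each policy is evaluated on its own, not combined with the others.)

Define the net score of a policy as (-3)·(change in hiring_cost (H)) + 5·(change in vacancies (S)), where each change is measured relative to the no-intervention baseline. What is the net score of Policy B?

Baseline:
  T = 41
  X = 15
  S = 273 − 6·41 − 2·15 = -3
  H = 125 − 6·41 + 2·(-3) = -127
Policy B (S + 24, X + 39):
  T = 41
  X = 15 + 39 = 54
  S = 273 − 6·41 − 2·54 (+24 from intervention) = -57
  H = 125 − 6·41 + 2·(-57) = -235
ΔH = -235 − (-127) = -108; ΔS = -57 − (-3) = -54
Score = (-3)·(-108) + 5·(-54) = 54

54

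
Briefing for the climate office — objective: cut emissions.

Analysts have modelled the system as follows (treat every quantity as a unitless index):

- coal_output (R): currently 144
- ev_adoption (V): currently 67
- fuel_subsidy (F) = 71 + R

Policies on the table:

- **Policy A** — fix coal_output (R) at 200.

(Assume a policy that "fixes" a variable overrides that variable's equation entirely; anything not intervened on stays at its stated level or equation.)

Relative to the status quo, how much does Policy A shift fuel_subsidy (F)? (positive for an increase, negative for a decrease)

Baseline:
  R = 144
  F = 71 + 144 = 215
Policy A (R := 200):
  R = 200
  F = 71 + 200 = 271
Change in F: 271 − 215 = 56

56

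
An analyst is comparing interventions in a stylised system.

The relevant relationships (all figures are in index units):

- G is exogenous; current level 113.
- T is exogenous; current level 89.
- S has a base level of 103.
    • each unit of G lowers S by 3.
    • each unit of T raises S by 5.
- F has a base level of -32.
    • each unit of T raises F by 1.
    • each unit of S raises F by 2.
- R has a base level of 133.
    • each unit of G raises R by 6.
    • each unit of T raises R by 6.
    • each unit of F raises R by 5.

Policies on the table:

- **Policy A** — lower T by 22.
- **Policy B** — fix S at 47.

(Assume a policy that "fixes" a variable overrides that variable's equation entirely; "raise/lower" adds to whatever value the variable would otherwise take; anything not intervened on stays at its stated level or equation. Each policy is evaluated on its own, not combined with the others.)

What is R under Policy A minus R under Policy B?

278

Policy A (T − 22):
  G = 113
  T = 89 − 22 = 67
  S = 103 − 3·113 + 5·67 = 99
  F = -32 + 67 + 2·99 = 233
  R = 133 + 6·113 + 6·67 + 5·233 = 2378
Policy B (S := 47):
  G = 113
  T = 89
  S = 47
  F = -32 + 89 + 2·47 = 151
  R = 133 + 6·113 + 6·89 + 5·151 = 2100
R: 2378 − 2100 = 278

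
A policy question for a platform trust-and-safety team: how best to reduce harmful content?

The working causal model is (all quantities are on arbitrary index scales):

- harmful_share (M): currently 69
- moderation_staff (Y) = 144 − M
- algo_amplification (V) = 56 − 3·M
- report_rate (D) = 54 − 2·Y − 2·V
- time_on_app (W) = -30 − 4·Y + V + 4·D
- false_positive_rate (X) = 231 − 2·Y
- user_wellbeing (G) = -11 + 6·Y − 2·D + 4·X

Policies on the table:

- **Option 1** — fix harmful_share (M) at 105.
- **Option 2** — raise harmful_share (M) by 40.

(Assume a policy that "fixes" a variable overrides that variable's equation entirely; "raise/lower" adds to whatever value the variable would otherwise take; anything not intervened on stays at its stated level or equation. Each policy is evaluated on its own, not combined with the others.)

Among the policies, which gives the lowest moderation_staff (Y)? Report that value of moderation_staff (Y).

Option 1 (M := 105):
  M = 105
  Y = 144 − 105 = 39
Option 2 (M + 40):
  M = 69 + 40 = 109
  Y = 144 − 109 = 35
Comparing — Option 1: Y=39, Option 2: Y=35. Lowest is 35 (Option 2).

35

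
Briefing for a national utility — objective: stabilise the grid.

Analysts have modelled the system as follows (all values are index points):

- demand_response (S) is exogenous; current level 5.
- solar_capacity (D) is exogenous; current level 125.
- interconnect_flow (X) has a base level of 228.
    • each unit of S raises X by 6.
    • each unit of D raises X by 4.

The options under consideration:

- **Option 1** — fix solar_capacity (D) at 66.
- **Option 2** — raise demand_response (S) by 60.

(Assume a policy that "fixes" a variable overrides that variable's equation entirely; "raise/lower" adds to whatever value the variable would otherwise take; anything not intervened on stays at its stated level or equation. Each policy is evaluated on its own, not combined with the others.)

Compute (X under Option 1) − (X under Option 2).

Option 1 (D := 66):
  S = 5
  D = 66
  X = 228 + 6·5 + 4·66 = 522
Option 2 (S + 60):
  S = 5 + 60 = 65
  D = 125
  X = 228 + 6·65 + 4·125 = 1118
X: 522 − 1118 = -596

-596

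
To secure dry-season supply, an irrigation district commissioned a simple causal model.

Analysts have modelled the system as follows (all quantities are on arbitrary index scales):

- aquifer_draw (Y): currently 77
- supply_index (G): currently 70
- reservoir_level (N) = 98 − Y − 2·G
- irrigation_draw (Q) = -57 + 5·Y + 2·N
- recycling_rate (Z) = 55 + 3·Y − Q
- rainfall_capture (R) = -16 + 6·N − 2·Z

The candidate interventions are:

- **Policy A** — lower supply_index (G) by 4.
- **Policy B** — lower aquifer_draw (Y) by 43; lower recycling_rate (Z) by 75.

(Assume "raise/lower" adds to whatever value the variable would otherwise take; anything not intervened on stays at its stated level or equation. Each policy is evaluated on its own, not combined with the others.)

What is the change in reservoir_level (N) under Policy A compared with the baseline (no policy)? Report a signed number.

8

Baseline:
  Y = 77
  G = 70
  N = 98 − 77 − 2·70 = -119
Policy A (G − 4):
  Y = 77
  G = 70 − 4 = 66
  N = 98 − 77 − 2·66 = -111
Change in N: -111 − (-119) = 8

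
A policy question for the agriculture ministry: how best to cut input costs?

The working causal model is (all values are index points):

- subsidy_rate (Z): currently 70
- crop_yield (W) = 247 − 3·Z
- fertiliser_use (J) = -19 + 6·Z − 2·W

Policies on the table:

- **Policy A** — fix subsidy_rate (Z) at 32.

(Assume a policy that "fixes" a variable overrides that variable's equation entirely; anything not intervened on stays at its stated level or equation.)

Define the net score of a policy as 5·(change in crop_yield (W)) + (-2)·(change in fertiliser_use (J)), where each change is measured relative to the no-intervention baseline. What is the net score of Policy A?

Baseline:
  Z = 70
  W = 247 − 3·70 = 37
  J = -19 + 6·70 − 2·37 = 327
Policy A (Z := 32):
  Z = 32
  W = 247 − 3·32 = 151
  J = -19 + 6·32 − 2·151 = -129
ΔW = 151 − 37 = 114; ΔJ = -129 − 327 = -456
Score = 5·114 + (-2)·(-456) = 1482

1482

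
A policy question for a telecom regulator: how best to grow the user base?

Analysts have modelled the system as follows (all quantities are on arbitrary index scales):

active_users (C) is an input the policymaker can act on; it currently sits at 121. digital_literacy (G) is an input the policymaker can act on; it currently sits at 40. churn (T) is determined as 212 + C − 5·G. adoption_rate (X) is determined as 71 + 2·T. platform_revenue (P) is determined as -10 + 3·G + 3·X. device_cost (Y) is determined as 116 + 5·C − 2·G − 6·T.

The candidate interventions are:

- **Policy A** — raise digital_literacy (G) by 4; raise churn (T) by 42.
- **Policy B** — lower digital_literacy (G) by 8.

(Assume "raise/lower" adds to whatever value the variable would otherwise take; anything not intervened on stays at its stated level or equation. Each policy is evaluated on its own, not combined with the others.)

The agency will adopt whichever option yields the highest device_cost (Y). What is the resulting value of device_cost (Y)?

-297

Policy A (G + 4, T + 42):
  C = 121
  G = 40 + 4 = 44
  T = 212 + 121 − 5·44 (+42 from intervention) = 155
  Y = 116 + 5·121 − 2·44 − 6·155 = -297
Policy B (G − 8):
  C = 121
  G = 40 − 8 = 32
  T = 212 + 121 − 5·32 = 173
  Y = 116 + 5·121 − 2·32 − 6·173 = -381
Comparing — Policy A: Y=-297, Policy B: Y=-381. Highest is -297 (Policy A).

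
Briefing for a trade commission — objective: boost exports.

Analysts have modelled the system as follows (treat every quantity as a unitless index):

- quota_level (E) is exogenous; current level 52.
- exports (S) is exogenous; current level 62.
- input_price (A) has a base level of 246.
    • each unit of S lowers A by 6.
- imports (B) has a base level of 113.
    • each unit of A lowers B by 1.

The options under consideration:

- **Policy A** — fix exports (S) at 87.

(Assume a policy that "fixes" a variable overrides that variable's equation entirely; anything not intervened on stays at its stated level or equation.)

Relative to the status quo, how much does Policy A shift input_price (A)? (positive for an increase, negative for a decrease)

-150

Baseline:
  S = 62
  A = 246 − 6·62 = -126
Policy A (S := 87):
  S = 87
  A = 246 − 6·87 = -276
Change in A: -276 − (-126) = -150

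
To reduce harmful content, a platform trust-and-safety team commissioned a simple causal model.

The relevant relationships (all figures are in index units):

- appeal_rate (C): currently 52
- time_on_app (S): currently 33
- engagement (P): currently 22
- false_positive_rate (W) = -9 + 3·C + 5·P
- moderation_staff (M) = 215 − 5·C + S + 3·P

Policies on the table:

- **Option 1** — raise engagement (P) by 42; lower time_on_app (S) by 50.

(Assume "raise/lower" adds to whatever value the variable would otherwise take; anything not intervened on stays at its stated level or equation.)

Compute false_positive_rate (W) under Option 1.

467

Option 1 (P + 42, S − 50):
  C = 52
  P = 22 + 42 = 64
  W = -9 + 3·52 + 5·64 = 467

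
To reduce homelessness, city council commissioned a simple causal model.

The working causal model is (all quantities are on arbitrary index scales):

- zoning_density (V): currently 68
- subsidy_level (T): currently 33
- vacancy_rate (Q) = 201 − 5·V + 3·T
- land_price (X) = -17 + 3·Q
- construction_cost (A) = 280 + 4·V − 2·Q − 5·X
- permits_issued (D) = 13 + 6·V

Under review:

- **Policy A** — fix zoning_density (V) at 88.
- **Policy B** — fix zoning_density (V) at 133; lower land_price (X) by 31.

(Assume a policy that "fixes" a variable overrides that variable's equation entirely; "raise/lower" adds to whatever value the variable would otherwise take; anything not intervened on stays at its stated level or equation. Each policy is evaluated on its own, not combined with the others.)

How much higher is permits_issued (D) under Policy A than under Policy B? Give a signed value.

-270

Policy A (V := 88):
  V = 88
  D = 13 + 6·88 = 541
Policy B (V := 133, X − 31):
  V = 133
  D = 13 + 6·133 = 811
D: 541 − 811 = -270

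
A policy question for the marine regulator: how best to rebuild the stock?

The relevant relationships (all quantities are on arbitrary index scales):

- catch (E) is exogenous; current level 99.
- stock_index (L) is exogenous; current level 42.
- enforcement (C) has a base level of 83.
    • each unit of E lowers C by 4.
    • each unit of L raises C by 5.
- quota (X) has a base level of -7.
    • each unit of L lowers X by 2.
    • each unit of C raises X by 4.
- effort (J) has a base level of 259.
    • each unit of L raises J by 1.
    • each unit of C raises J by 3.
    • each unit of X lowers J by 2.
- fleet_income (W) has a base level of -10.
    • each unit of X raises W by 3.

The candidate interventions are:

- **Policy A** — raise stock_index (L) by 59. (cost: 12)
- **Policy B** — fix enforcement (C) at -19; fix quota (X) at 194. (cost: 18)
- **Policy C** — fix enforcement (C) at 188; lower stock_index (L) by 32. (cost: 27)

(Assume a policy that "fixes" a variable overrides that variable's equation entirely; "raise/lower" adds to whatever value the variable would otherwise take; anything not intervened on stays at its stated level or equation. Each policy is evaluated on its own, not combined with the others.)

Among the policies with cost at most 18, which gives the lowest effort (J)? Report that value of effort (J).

Policy A (L + 59):
  E = 99
  L = 42 + 59 = 101
  C = 83 − 4·99 + 5·101 = 192
  X = -7 − 2·101 + 4·192 = 559
  J = 259 + 101 + 3·192 − 2·559 = -182
Policy B (C := -19, X := 194):
  E = 99
  L = 42
  C = -19
  X = 194
  J = 259 + 42 + 3·(-19) − 2·194 = -144
Comparing — Policy A: J=-182, Policy B: J=-144. Lowest is -182 (Policy A).

-182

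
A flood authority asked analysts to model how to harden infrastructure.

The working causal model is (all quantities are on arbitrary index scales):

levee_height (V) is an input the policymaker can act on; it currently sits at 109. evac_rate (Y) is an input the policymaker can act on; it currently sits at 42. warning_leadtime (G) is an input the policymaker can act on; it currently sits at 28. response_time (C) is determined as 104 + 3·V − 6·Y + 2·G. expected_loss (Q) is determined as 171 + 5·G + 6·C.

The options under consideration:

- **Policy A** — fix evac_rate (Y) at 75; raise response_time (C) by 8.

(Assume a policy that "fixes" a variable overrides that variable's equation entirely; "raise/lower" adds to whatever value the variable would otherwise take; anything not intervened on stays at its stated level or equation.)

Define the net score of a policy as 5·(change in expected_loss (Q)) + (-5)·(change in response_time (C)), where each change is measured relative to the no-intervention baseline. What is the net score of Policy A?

Baseline:
  V = 109
  Y = 42
  G = 28
  C = 104 + 3·109 − 6·42 + 2·28 = 235
  Q = 171 + 5·28 + 6·235 = 1721
Policy A (Y := 75, C + 8):
  V = 109
  Y = 75
  G = 28
  C = 104 + 3·109 − 6·75 + 2·28 (+8 from intervention) = 45
  Q = 171 + 5·28 + 6·45 = 581
ΔQ = 581 − 1721 = -1140; ΔC = 45 − 235 = -190
Score = 5·(-1140) + (-5)·(-190) = -4750

-4750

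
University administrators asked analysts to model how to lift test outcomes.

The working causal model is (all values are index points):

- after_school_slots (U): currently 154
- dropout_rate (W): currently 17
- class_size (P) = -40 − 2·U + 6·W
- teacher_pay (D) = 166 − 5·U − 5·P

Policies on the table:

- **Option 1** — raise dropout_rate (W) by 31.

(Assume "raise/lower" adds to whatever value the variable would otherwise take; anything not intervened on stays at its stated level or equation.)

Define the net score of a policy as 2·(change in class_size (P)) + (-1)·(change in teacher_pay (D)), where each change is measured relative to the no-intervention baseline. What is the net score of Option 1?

1302

Baseline:
  U = 154
  W = 17
  P = -40 − 2·154 + 6·17 = -246
  D = 166 − 5·154 − 5·(-246) = 626
Option 1 (W + 31):
  U = 154
  W = 17 + 31 = 48
  P = -40 − 2·154 + 6·48 = -60
  D = 166 − 5·154 − 5·(-60) = -304
ΔP = -60 − (-246) = 186; ΔD = -304 − 626 = -930
Score = 2·186 + (-1)·(-930) = 1302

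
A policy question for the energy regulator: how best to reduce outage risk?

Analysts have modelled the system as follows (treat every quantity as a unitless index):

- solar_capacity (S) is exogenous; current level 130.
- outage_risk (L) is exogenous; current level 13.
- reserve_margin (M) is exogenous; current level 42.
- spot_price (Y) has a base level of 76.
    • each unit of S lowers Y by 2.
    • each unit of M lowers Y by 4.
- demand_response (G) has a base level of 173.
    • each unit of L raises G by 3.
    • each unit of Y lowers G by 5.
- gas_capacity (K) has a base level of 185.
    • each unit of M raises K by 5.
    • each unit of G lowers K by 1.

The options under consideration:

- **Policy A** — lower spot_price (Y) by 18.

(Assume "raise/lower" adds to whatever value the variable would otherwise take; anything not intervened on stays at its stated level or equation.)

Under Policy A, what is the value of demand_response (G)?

2062

Policy A (Y − 18):
  S = 130
  L = 13
  M = 42
  Y = 76 − 2·130 − 4·42 (−18 from intervention) = -370
  G = 173 + 3·13 − 5·(-370) = 2062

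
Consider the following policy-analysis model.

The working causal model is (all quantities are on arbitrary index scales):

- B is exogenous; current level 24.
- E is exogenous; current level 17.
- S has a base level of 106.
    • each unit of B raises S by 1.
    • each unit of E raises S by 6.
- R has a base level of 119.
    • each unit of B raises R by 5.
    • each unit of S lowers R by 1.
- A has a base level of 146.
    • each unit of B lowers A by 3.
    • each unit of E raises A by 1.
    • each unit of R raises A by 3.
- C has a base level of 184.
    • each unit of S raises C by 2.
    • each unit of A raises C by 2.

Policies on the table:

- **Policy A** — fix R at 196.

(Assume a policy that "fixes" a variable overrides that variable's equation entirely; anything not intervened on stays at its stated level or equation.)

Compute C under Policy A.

2006

Policy A (R := 196):
  B = 24
  E = 17
  S = 106 + 24 + 6·17 = 232
  R = 196
  A = 146 − 3·24 + 17 + 3·196 = 679
  C = 184 + 2·232 + 2·679 = 2006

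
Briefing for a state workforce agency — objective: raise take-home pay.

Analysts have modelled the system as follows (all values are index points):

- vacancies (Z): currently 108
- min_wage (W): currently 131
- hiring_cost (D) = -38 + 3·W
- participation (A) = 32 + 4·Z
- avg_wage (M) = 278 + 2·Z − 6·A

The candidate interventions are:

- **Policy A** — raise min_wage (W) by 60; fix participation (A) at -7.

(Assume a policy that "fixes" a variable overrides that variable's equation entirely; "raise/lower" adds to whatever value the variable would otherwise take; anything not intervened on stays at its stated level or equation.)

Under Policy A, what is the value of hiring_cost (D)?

535

Policy A (W + 60, A := -7):
  W = 131 + 60 = 191
  D = -38 + 3·191 = 535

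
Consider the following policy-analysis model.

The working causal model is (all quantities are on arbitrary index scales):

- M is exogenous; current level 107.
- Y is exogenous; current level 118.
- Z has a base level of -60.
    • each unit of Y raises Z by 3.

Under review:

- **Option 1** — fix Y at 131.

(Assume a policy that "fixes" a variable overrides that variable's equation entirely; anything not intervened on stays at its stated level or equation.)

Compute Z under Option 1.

Option 1 (Y := 131):
  Y = 131
  Z = -60 + 3·131 = 333

333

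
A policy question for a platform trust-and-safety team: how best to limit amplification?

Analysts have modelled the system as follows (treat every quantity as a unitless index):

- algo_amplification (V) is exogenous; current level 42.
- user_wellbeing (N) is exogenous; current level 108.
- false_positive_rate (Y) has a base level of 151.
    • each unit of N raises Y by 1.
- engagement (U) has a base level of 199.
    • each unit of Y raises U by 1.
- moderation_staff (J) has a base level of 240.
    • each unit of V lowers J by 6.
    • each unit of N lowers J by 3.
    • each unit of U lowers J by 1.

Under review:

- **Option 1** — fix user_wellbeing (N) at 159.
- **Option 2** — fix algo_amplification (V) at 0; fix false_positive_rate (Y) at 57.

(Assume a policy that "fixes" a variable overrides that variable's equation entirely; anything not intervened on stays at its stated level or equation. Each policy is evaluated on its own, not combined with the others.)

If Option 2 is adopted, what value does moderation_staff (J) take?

Option 2 (V := 0, Y := 57):
  V = 0
  N = 108
  Y = 57
  U = 199 + 57 = 256
  J = 240 − 6·0 − 3·108 − 256 = -340

-340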